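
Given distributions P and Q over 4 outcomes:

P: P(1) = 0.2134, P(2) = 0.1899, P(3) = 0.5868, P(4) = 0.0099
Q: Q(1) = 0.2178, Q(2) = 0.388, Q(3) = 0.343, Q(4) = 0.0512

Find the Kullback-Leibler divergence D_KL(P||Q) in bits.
0.2291 bits

D_KL(P||Q) = Σ P(x) log₂(P(x)/Q(x))

Computing term by term:
  P(1)·log₂(P(1)/Q(1)) = 0.2134·log₂(0.2134/0.2178) = -0.00628
  P(2)·log₂(P(2)/Q(2)) = 0.1899·log₂(0.1899/0.388) = -0.19575
  P(3)·log₂(P(3)/Q(3)) = 0.5868·log₂(0.5868/0.343) = 0.45457
  P(4)·log₂(P(4)/Q(4)) = 0.0099·log₂(0.0099/0.0512) = -0.02347

D_KL(P||Q) = -0.00628 - 0.19575 + 0.45457 - 0.02347 = 0.22907 ≈ 0.2291 bits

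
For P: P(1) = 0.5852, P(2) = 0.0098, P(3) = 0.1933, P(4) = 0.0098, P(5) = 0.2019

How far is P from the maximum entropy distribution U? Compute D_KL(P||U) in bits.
0.8144 bits

U(i) = 1/5 for all i

D_KL(P||U) = Σ P(x) log₂(P(x) / (1/5))
           = Σ P(x) log₂(P(x)) + log₂(5)
           = log₂(5) - H(P)

H(P) = -Σ P(x) log₂(P(x)):
  -P(1)·log₂(P(1)) = -(0.5852)·log₂(0.5852) = 0.45236
  -P(2)·log₂(P(2)) = -(0.0098)·log₂(0.0098) = 0.06540
  -P(3)·log₂(P(3)) = -(0.1933)·log₂(0.1933) = 0.45833
  -P(4)·log₂(P(4)) = -(0.0098)·log₂(0.0098) = 0.06540
  -P(5)·log₂(P(5)) = -(0.2019)·log₂(0.2019) = 0.46604
H(P) = 0.45236 + 0.06540 + 0.45833 + 0.06540 + 0.46604 = 1.50753 bits

log₂(5) = 2.32193 bits

D_KL(P||U) = 2.32193 - 1.50753 = 0.81440 ≈ 0.8144 bits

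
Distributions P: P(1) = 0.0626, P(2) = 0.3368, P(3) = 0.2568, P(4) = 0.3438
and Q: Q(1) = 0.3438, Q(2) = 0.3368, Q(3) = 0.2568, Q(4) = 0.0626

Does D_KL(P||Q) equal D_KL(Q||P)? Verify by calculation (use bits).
D_KL(P||Q) = 0.6910 bits, D_KL(Q||P) = 0.6910 bits. Yes — for this pair D_KL(P||Q) = D_KL(Q||P).

D_KL(P||Q) = Σ P(x) log₂(P(x)/Q(x))

Computing term by term:
  P(1)·log₂(P(1)/Q(1)) = 0.0626·log₂(0.0626/0.3438) = -0.15383
  P(2)·log₂(P(2)/Q(2)) = 0.3368·log₂(0.3368/0.3368) = 0.00000
  P(3)·log₂(P(3)/Q(3)) = 0.2568·log₂(0.2568/0.2568) = 0.00000
  P(4)·log₂(P(4)/Q(4)) = 0.3438·log₂(0.3438/0.0626) = 0.84483

D_KL(P||Q) = -0.15383 + 0.00000 + 0.00000 + 0.84483 = 0.69100 ≈ 0.6910 bits

D_KL(Q||P) = Σ Q(x) log₂(Q(x)/P(x))

Computing term by term:
  Q(1)·log₂(Q(1)/P(1)) = 0.3438·log₂(0.3438/0.0626) = 0.84483
  Q(2)·log₂(Q(2)/P(2)) = 0.3368·log₂(0.3368/0.3368) = 0.00000
  Q(3)·log₂(Q(3)/P(3)) = 0.2568·log₂(0.2568/0.2568) = 0.00000
  Q(4)·log₂(Q(4)/P(4)) = 0.0626·log₂(0.0626/0.3438) = -0.15383

D_KL(Q||P) = 0.84483 + 0.00000 + 0.00000 - 0.15383 = 0.69100 ≈ 0.6910 bits

These ARE equal here. Q is P with outcomes relabeled (Q(1) = P(4), Q(4) = P(1)) by a relabeling that is its own inverse, so the two sums contain exactly the same terms in a different order. This is a special case — KL divergence is not symmetric in general: D_KL(P||Q) ≠ D_KL(Q||P) for most P, Q.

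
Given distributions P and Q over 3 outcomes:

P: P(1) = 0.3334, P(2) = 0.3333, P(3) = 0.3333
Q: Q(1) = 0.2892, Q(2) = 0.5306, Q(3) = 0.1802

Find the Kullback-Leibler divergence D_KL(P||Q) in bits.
0.1405 bits

D_KL(P||Q) = Σ P(x) log₂(P(x)/Q(x))

Computing term by term:
  P(1)·log₂(P(1)/Q(1)) = 0.3334·log₂(0.3334/0.2892) = 0.06841
  P(2)·log₂(P(2)/Q(2)) = 0.3333·log₂(0.3333/0.5306) = -0.22358
  P(3)·log₂(P(3)/Q(3)) = 0.3333·log₂(0.3333/0.1802) = 0.29571

D_KL(P||Q) = 0.06841 - 0.22358 + 0.29571 = 0.14054 ≈ 0.1405 bits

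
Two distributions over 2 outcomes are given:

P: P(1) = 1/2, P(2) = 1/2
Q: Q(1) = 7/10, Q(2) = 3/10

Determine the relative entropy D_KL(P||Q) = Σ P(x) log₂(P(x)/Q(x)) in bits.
0.1258 bits

D_KL(P||Q) = Σ P(x) log₂(P(x)/Q(x))

Computing term by term:
  P(1)·log₂(P(1)/Q(1)) = (1/2)·log₂((1/2)/(7/10)) = -0.24271
  P(2)·log₂(P(2)/Q(2)) = (1/2)·log₂((1/2)/(3/10)) = 0.36848

D_KL(P||Q) = -0.24271 + 0.36848 = 0.12577 ≈ 0.1258 bits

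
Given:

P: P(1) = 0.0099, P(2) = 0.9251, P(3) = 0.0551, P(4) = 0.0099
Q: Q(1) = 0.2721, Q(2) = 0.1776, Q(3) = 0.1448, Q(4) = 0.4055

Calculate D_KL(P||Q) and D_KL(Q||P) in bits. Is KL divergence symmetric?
D_KL(P||Q) = 2.0255 bits, D_KL(Q||P) = 3.2517 bits. No, KL divergence is not symmetric.

D_KL(P||Q) = Σ P(x) log₂(P(x)/Q(x))

Computing term by term:
  P(1)·log₂(P(1)/Q(1)) = 0.0099·log₂(0.0099/0.2721) = -0.04733
  P(2)·log₂(P(2)/Q(2)) = 0.9251·log₂(0.9251/0.1776) = 2.20264
  P(3)·log₂(P(3)/Q(3)) = 0.0551·log₂(0.0551/0.1448) = -0.07681
  P(4)·log₂(P(4)/Q(4)) = 0.0099·log₂(0.0099/0.4055) = -0.05303

D_KL(P||Q) = -0.04733 + 2.20264 - 0.07681 - 0.05303 = 2.02547 ≈ 2.0255 bits

D_KL(Q||P) = Σ Q(x) log₂(Q(x)/P(x))

Computing term by term:
  Q(1)·log₂(Q(1)/P(1)) = 0.2721·log₂(0.2721/0.0099) = 1.30079
  Q(2)·log₂(Q(2)/P(2)) = 0.1776·log₂(0.1776/0.9251) = -0.42286
  Q(3)·log₂(Q(3)/P(3)) = 0.1448·log₂(0.1448/0.0551) = 0.20184
  Q(4)·log₂(Q(4)/P(4)) = 0.4055·log₂(0.4055/0.0099) = 2.17191

D_KL(Q||P) = 1.30079 - 0.42286 + 0.20184 + 2.17191 = 3.25168 ≈ 3.2517 bits

These are NOT equal (difference: 1.2262 bits). KL divergence is asymmetric: D_KL(P||Q) ≠ D_KL(Q||P) in general.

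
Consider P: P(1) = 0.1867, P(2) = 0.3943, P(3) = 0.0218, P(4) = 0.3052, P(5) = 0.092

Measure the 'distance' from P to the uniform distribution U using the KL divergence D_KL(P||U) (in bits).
0.3809 bits

U(i) = 1/5 for all i

D_KL(P||U) = Σ P(x) log₂(P(x) / (1/5))
           = Σ P(x) log₂(P(x)) + log₂(5)
           = log₂(5) - H(P)

H(P) = -Σ P(x) log₂(P(x)):
  -P(1)·log₂(P(1)) = -(0.1867)·log₂(0.1867) = 0.45204
  -P(2)·log₂(P(2)) = -(0.3943)·log₂(0.3943) = 0.52940
  -P(3)·log₂(P(3)) = -(0.0218)·log₂(0.0218) = 0.12033
  -P(4)·log₂(P(4)) = -(0.3052)·log₂(0.3052) = 0.52256
  -P(5)·log₂(P(5)) = -(0.092)·log₂(0.092) = 0.31668
H(P) = 0.45204 + 0.52940 + 0.12033 + 0.52256 + 0.31668 = 1.94101 bits

log₂(5) = 2.32193 bits

D_KL(P||U) = 2.32193 - 1.94101 = 0.38092 ≈ 0.3809 bits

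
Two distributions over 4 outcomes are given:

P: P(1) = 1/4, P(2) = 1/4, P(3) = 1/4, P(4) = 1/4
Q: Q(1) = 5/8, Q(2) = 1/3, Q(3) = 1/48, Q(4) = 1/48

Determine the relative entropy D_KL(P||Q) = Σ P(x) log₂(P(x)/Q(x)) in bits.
1.3582 bits

D_KL(P||Q) = Σ P(x) log₂(P(x)/Q(x))

Computing term by term:
  P(1)·log₂(P(1)/Q(1)) = (1/4)·log₂((1/4)/(5/8)) = -0.33048
  P(2)·log₂(P(2)/Q(2)) = (1/4)·log₂((1/4)/(1/3)) = -0.10376
  P(3)·log₂(P(3)/Q(3)) = (1/4)·log₂((1/4)/(1/48)) = 0.89624
  P(4)·log₂(P(4)/Q(4)) = (1/4)·log₂((1/4)/(1/48)) = 0.89624

D_KL(P||Q) = -0.33048 - 0.10376 + 0.89624 + 0.89624 = 1.35824 ≈ 1.3582 bits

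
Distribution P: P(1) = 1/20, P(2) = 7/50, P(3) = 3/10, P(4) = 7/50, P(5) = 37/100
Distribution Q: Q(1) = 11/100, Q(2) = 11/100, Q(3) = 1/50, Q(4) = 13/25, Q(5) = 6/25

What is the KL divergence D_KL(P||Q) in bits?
1.1299 bits

D_KL(P||Q) = Σ P(x) log₂(P(x)/Q(x))

Computing term by term:
  P(1)·log₂(P(1)/Q(1)) = (1/20)·log₂((1/20)/(11/100)) = -0.05688
  P(2)·log₂(P(2)/Q(2)) = (7/50)·log₂((7/50)/(11/100)) = 0.04871
  P(3)·log₂(P(3)/Q(3)) = (3/10)·log₂((3/10)/(1/50)) = 1.17207
  P(4)·log₂(P(4)/Q(4)) = (7/50)·log₂((7/50)/(13/25)) = -0.26503
  P(5)·log₂(P(5)/Q(5)) = (37/100)·log₂((37/100)/(6/25)) = 0.23106

D_KL(P||Q) = -0.05688 + 0.04871 + 1.17207 - 0.26503 + 0.23106 = 1.12993 ≈ 1.1299 bits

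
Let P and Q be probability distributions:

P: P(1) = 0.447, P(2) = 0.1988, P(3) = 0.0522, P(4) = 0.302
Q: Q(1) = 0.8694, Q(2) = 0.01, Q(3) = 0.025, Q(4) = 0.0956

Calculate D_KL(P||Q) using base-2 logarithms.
0.9851 bits

D_KL(P||Q) = Σ P(x) log₂(P(x)/Q(x))

Computing term by term:
  P(1)·log₂(P(1)/Q(1)) = 0.447·log₂(0.447/0.8694) = -0.42901
  P(2)·log₂(P(2)/Q(2)) = 0.1988·log₂(0.1988/0.01) = 0.85747
  P(3)·log₂(P(3)/Q(3)) = 0.0522·log₂(0.0522/0.025) = 0.05544
  P(4)·log₂(P(4)/Q(4)) = 0.302·log₂(0.302/0.0956) = 0.50116

D_KL(P||Q) = -0.42901 + 0.85747 + 0.05544 + 0.50116 = 0.98506 ≈ 0.9851 bits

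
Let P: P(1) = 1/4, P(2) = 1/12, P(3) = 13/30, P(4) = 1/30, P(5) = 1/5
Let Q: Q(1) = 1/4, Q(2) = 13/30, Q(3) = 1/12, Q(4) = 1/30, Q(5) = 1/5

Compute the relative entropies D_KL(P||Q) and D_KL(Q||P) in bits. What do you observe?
D_KL(P||Q) = 0.8325 bits, D_KL(Q||P) = 0.8325 bits. The two directions give the same value here, because Q is a self-inverse relabeling of P; in general KL divergence is asymmetric.

D_KL(P||Q) = Σ P(x) log₂(P(x)/Q(x))

Computing term by term:
  P(1)·log₂(P(1)/Q(1)) = (1/4)·log₂((1/4)/(1/4)) = 0.00000
  P(2)·log₂(P(2)/Q(2)) = (1/12)·log₂((1/12)/(13/30)) = -0.19821
  P(3)·log₂(P(3)/Q(3)) = (13/30)·log₂((13/30)/(1/12)) = 1.03069
  P(4)·log₂(P(4)/Q(4)) = (1/30)·log₂((1/30)/(1/30)) = 0.00000
  P(5)·log₂(P(5)/Q(5)) = (1/5)·log₂((1/5)/(1/5)) = 0.00000

D_KL(P||Q) = 0.00000 - 0.19821 + 1.03069 + 0.00000 + 0.00000 = 0.83248 ≈ 0.8325 bits

D_KL(Q||P) = Σ Q(x) log₂(Q(x)/P(x))

Computing term by term:
  Q(1)·log₂(Q(1)/P(1)) = (1/4)·log₂((1/4)/(1/4)) = 0.00000
  Q(2)·log₂(Q(2)/P(2)) = (13/30)·log₂((13/30)/(1/12)) = 1.03069
  Q(3)·log₂(Q(3)/P(3)) = (1/12)·log₂((1/12)/(13/30)) = -0.19821
  Q(4)·log₂(Q(4)/P(4)) = (1/30)·log₂((1/30)/(1/30)) = 0.00000
  Q(5)·log₂(Q(5)/P(5)) = (1/5)·log₂((1/5)/(1/5)) = 0.00000

D_KL(Q||P) = 0.00000 + 1.03069 - 0.19821 + 0.00000 + 0.00000 = 0.83248 ≈ 0.8325 bits

These ARE equal here. Q is P with outcomes relabeled (Q(2) = P(3), Q(3) = P(2)) by a relabeling that is its own inverse, so the two sums contain exactly the same terms in a different order. This is a special case — KL divergence is not symmetric in general: D_KL(P||Q) ≠ D_KL(Q||P) for most P, Q.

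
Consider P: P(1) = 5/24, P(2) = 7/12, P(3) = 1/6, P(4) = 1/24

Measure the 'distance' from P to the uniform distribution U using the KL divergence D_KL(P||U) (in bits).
0.4531 bits

U(i) = 1/4 for all i

D_KL(P||U) = Σ P(x) log₂(P(x) / (1/4))
           = Σ P(x) log₂(P(x)) + log₂(4)
           = log₂(4) - H(P)

H(P) = -Σ P(x) log₂(P(x)):
  -P(1)·log₂(P(1)) = -(5/24)·log₂(5/24) = 0.47147
  -P(2)·log₂(P(2)) = -(7/12)·log₂(7/12) = 0.45360
  -P(3)·log₂(P(3)) = -(1/6)·log₂(1/6) = 0.43083
  -P(4)·log₂(P(4)) = -(1/24)·log₂(1/24) = 0.19104
H(P) = 0.47147 + 0.45360 + 0.43083 + 0.19104 = 1.54694 bits

log₂(4) = 2.00000 bits

D_KL(P||U) = 2.00000 - 1.54694 = 0.45306 ≈ 0.4531 bits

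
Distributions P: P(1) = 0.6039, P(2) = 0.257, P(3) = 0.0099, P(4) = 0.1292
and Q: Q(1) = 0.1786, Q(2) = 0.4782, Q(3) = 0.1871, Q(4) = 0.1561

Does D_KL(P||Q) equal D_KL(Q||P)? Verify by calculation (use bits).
D_KL(P||Q) = 0.7539 bits, D_KL(Q||P) = 0.9504 bits. No — D_KL(P||Q) ≠ D_KL(Q||P) for this pair.

D_KL(P||Q) = Σ P(x) log₂(P(x)/Q(x))

Computing term by term:
  P(1)·log₂(P(1)/Q(1)) = 0.6039·log₂(0.6039/0.1786) = 1.06140
  P(2)·log₂(P(2)/Q(2)) = 0.257·log₂(0.257/0.4782) = -0.23023
  P(3)·log₂(P(3)/Q(3)) = 0.0099·log₂(0.0099/0.1871) = -0.04198
  P(4)·log₂(P(4)/Q(4)) = 0.1292·log₂(0.1292/0.1561) = -0.03525

D_KL(P||Q) = 1.06140 - 0.23023 - 0.04198 - 0.03525 = 0.75394 ≈ 0.7539 bits

D_KL(Q||P) = Σ Q(x) log₂(Q(x)/P(x))

Computing term by term:
  Q(1)·log₂(Q(1)/P(1)) = 0.1786·log₂(0.1786/0.6039) = -0.31390
  Q(2)·log₂(Q(2)/P(2)) = 0.4782·log₂(0.4782/0.257) = 0.42839
  Q(3)·log₂(Q(3)/P(3)) = 0.1871·log₂(0.1871/0.0099) = 0.79335
  Q(4)·log₂(Q(4)/P(4)) = 0.1561·log₂(0.1561/0.1292) = 0.04259

D_KL(Q||P) = -0.31390 + 0.42839 + 0.79335 + 0.04259 = 0.95043 ≈ 0.9504 bits

These are NOT equal (difference: 0.1965 bits). KL divergence is asymmetric: D_KL(P||Q) ≠ D_KL(Q||P) in general.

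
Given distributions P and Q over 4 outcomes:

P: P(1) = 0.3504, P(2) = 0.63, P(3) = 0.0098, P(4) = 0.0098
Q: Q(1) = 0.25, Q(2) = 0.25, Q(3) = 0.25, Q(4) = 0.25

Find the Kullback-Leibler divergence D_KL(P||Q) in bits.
0.9191 bits

D_KL(P||Q) = Σ P(x) log₂(P(x)/Q(x))

Computing term by term:
  P(1)·log₂(P(1)/Q(1)) = 0.3504·log₂(0.3504/0.25) = 0.17067
  P(2)·log₂(P(2)/Q(2)) = 0.63·log₂(0.63/0.25) = 0.84006
  P(3)·log₂(P(3)/Q(3)) = 0.0098·log₂(0.0098/0.25) = -0.04580
  P(4)·log₂(P(4)/Q(4)) = 0.0098·log₂(0.0098/0.25) = -0.04580

D_KL(P||Q) = 0.17067 + 0.84006 - 0.04580 - 0.04580 = 0.91913 ≈ 0.9191 bits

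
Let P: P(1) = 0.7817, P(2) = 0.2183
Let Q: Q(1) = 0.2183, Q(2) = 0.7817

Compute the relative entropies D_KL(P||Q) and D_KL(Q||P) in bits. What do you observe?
D_KL(P||Q) = 1.0368 bits, D_KL(Q||P) = 1.0368 bits. The two directions give the same value here, because Q is a self-inverse relabeling of P; in general KL divergence is asymmetric.

D_KL(P||Q) = Σ P(x) log₂(P(x)/Q(x))

Computing term by term:
  P(1)·log₂(P(1)/Q(1)) = 0.7817·log₂(0.7817/0.2183) = 1.43856
  P(2)·log₂(P(2)/Q(2)) = 0.2183·log₂(0.2183/0.7817) = -0.40174

D_KL(P||Q) = 1.43856 - 0.40174 = 1.03682 ≈ 1.0368 bits

D_KL(Q||P) = Σ Q(x) log₂(Q(x)/P(x))

Computing term by term:
  Q(1)·log₂(Q(1)/P(1)) = 0.2183·log₂(0.2183/0.7817) = -0.40174
  Q(2)·log₂(Q(2)/P(2)) = 0.7817·log₂(0.7817/0.2183) = 1.43856

D_KL(Q||P) = -0.40174 + 1.43856 = 1.03682 ≈ 1.0368 bits

These ARE equal here. Q is P with outcomes relabeled (Q(1) = P(2), Q(2) = P(1)) by a relabeling that is its own inverse, so the two sums contain exactly the same terms in a different order. This is a special case — KL divergence is not symmetric in general: D_KL(P||Q) ≠ D_KL(Q||P) for most P, Q.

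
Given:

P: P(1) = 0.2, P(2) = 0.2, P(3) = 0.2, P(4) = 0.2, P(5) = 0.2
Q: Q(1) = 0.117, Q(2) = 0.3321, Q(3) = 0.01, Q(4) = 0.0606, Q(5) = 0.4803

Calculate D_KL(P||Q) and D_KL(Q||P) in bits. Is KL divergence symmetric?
D_KL(P||Q) = 0.9645 bits, D_KL(Q||P) = 0.6119 bits. No, KL divergence is not symmetric.

D_KL(P||Q) = Σ P(x) log₂(P(x)/Q(x))

Computing term by term:
  P(1)·log₂(P(1)/Q(1)) = 0.2·log₂(0.2/0.117) = 0.15470
  P(2)·log₂(P(2)/Q(2)) = 0.2·log₂(0.2/0.3321) = -0.14632
  P(3)·log₂(P(3)/Q(3)) = 0.2·log₂(0.2/0.01) = 0.86439
  P(4)·log₂(P(4)/Q(4)) = 0.2·log₂(0.2/0.0606) = 0.34452
  P(5)·log₂(P(5)/Q(5)) = 0.2·log₂(0.2/0.4803) = -0.25279

D_KL(P||Q) = 0.15470 - 0.14632 + 0.86439 + 0.34452 - 0.25279 = 0.96450 ≈ 0.9645 bits

D_KL(Q||P) = Σ Q(x) log₂(Q(x)/P(x))

Computing term by term:
  Q(1)·log₂(Q(1)/P(1)) = 0.117·log₂(0.117/0.2) = -0.09050
  Q(2)·log₂(Q(2)/P(2)) = 0.3321·log₂(0.3321/0.2) = 0.24297
  Q(3)·log₂(Q(3)/P(3)) = 0.01·log₂(0.01/0.2) = -0.04322
  Q(4)·log₂(Q(4)/P(4)) = 0.0606·log₂(0.0606/0.2) = -0.10439
  Q(5)·log₂(Q(5)/P(5)) = 0.4803·log₂(0.4803/0.2) = 0.60707

D_KL(Q||P) = -0.09050 + 0.24297 - 0.04322 - 0.10439 + 0.60707 = 0.61193 ≈ 0.6119 bits

These are NOT equal (difference: 0.3526 bits). KL divergence is asymmetric: D_KL(P||Q) ≠ D_KL(Q||P) in general.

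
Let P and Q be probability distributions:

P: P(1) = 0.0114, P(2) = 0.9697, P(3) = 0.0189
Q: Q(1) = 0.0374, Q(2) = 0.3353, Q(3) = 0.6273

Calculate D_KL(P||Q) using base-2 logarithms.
1.3706 bits

D_KL(P||Q) = Σ P(x) log₂(P(x)/Q(x))

Computing term by term:
  P(1)·log₂(P(1)/Q(1)) = 0.0114·log₂(0.0114/0.0374) = -0.01954
  P(2)·log₂(P(2)/Q(2)) = 0.9697·log₂(0.9697/0.3353) = 1.48566
  P(3)·log₂(P(3)/Q(3)) = 0.0189·log₂(0.0189/0.6273) = -0.09550

D_KL(P||Q) = -0.01954 + 1.48566 - 0.09550 = 1.37062 ≈ 1.3706 bits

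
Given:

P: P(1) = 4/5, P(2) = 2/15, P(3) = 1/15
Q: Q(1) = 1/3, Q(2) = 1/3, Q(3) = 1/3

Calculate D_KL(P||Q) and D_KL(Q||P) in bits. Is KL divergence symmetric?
D_KL(P||Q) = 0.6794 bits, D_KL(Q||P) = 0.7936 bits. No, KL divergence is not symmetric.

D_KL(P||Q) = Σ P(x) log₂(P(x)/Q(x))

Computing term by term:
  P(1)·log₂(P(1)/Q(1)) = (4/5)·log₂((4/5)/(1/3)) = 1.01043
  P(2)·log₂(P(2)/Q(2)) = (2/15)·log₂((2/15)/(1/3)) = -0.17626
  P(3)·log₂(P(3)/Q(3)) = (1/15)·log₂((1/15)/(1/3)) = -0.15480

D_KL(P||Q) = 1.01043 - 0.17626 - 0.15480 = 0.67937 ≈ 0.6794 bits

D_KL(Q||P) = Σ Q(x) log₂(Q(x)/P(x))

Computing term by term:
  Q(1)·log₂(Q(1)/P(1)) = (1/3)·log₂((1/3)/(4/5)) = -0.42101
  Q(2)·log₂(Q(2)/P(2)) = (1/3)·log₂((1/3)/(2/15)) = 0.44064
  Q(3)·log₂(Q(3)/P(3)) = (1/3)·log₂((1/3)/(1/15)) = 0.77398

D_KL(Q||P) = -0.42101 + 0.44064 + 0.77398 = 0.79361 ≈ 0.7936 bits

These are NOT equal (difference: 0.1142 bits). KL divergence is asymmetric: D_KL(P||Q) ≠ D_KL(Q||P) in general.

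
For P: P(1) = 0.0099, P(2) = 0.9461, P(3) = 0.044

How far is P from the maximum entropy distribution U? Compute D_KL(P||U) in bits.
1.2451 bits

U(i) = 1/3 for all i

D_KL(P||U) = Σ P(x) log₂(P(x) / (1/3))
           = Σ P(x) log₂(P(x)) + log₂(3)
           = log₂(3) - H(P)

H(P) = -Σ P(x) log₂(P(x)):
  -P(1)·log₂(P(1)) = -(0.0099)·log₂(0.0099) = 0.06592
  -P(2)·log₂(P(2)) = -(0.9461)·log₂(0.9461) = 0.07563
  -P(3)·log₂(P(3)) = -(0.044)·log₂(0.044) = 0.19828
H(P) = 0.06592 + 0.07563 + 0.19828 = 0.33983 bits

log₂(3) = 1.58496 bits

D_KL(P||U) = 1.58496 - 0.33983 = 1.24513 ≈ 1.2451 bits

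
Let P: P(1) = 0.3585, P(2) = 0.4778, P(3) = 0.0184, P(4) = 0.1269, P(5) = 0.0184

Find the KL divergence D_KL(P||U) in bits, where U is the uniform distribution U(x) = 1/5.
0.6922 bits

U(i) = 1/5 for all i

D_KL(P||U) = Σ P(x) log₂(P(x) / (1/5))
           = Σ P(x) log₂(P(x)) + log₂(5)
           = log₂(5) - H(P)

H(P) = -Σ P(x) log₂(P(x)):
  -P(1)·log₂(P(1)) = -(0.3585)·log₂(0.3585) = 0.53056
  -P(2)·log₂(P(2)) = -(0.4778)·log₂(0.4778) = 0.50911
  -P(3)·log₂(P(3)) = -(0.0184)·log₂(0.0184) = 0.10606
  -P(4)·log₂(P(4)) = -(0.1269)·log₂(0.1269) = 0.37794
  -P(5)·log₂(P(5)) = -(0.0184)·log₂(0.0184) = 0.10606
H(P) = 0.53056 + 0.50911 + 0.10606 + 0.37794 + 0.10606 = 1.62973 bits

log₂(5) = 2.32193 bits

D_KL(P||U) = 2.32193 - 1.62973 = 0.69220 ≈ 0.6922 bits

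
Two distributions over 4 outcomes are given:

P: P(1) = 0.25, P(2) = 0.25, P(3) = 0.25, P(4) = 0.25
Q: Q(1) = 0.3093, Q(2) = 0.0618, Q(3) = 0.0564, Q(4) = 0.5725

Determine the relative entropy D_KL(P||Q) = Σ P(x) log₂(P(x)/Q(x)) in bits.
0.6655 bits

D_KL(P||Q) = Σ P(x) log₂(P(x)/Q(x))

Computing term by term:
  P(1)·log₂(P(1)/Q(1)) = 0.25·log₂(0.25/0.3093) = -0.07677
  P(2)·log₂(P(2)/Q(2)) = 0.25·log₂(0.25/0.0618) = 0.50406
  P(3)·log₂(P(3)/Q(3)) = 0.25·log₂(0.25/0.0564) = 0.53704
  P(4)·log₂(P(4)/Q(4)) = 0.25·log₂(0.25/0.5725) = -0.29884

D_KL(P||Q) = -0.07677 + 0.50406 + 0.53704 - 0.29884 = 0.66549 ≈ 0.6655 bits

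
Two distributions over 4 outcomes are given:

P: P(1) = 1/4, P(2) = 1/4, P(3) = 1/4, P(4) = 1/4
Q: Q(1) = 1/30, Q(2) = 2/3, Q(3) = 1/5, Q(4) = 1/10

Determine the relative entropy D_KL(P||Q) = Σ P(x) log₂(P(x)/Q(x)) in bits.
0.7839 bits

D_KL(P||Q) = Σ P(x) log₂(P(x)/Q(x))

Computing term by term:
  P(1)·log₂(P(1)/Q(1)) = (1/4)·log₂((1/4)/(1/30)) = 0.72672
  P(2)·log₂(P(2)/Q(2)) = (1/4)·log₂((1/4)/(2/3)) = -0.35376
  P(3)·log₂(P(3)/Q(3)) = (1/4)·log₂((1/4)/(1/5)) = 0.08048
  P(4)·log₂(P(4)/Q(4)) = (1/4)·log₂((1/4)/(1/10)) = 0.33048

D_KL(P||Q) = 0.72672 - 0.35376 + 0.08048 + 0.33048 = 0.78392 ≈ 0.7839 bits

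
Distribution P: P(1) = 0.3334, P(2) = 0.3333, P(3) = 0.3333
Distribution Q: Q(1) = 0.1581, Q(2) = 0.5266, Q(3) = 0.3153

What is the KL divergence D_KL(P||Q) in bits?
0.1656 bits

D_KL(P||Q) = Σ P(x) log₂(P(x)/Q(x))

Computing term by term:
  P(1)·log₂(P(1)/Q(1)) = 0.3334·log₂(0.3334/0.1581) = 0.35888
  P(2)·log₂(P(2)/Q(2)) = 0.3333·log₂(0.3333/0.5266) = -0.21994
  P(3)·log₂(P(3)/Q(3)) = 0.3333·log₂(0.3333/0.3153) = 0.02670

D_KL(P||Q) = 0.35888 - 0.21994 + 0.02670 = 0.16564 ≈ 0.1656 bits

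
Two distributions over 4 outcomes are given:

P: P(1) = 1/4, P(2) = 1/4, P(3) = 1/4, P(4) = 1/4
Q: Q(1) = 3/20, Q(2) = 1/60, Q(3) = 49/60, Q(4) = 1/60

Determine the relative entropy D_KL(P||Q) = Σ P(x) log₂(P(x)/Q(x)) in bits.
1.7107 bits

D_KL(P||Q) = Σ P(x) log₂(P(x)/Q(x))

Computing term by term:
  P(1)·log₂(P(1)/Q(1)) = (1/4)·log₂((1/4)/(3/20)) = 0.18424
  P(2)·log₂(P(2)/Q(2)) = (1/4)·log₂((1/4)/(1/60)) = 0.97672
  P(3)·log₂(P(3)/Q(3)) = (1/4)·log₂((1/4)/(49/60)) = -0.42695
  P(4)·log₂(P(4)/Q(4)) = (1/4)·log₂((1/4)/(1/60)) = 0.97672

D_KL(P||Q) = 0.18424 + 0.97672 - 0.42695 + 0.97672 = 1.71073 ≈ 1.7107 bits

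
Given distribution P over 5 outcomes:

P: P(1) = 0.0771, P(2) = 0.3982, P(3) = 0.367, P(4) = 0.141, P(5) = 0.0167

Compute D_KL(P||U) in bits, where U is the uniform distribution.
0.4801 bits

U(i) = 1/5 for all i

D_KL(P||U) = Σ P(x) log₂(P(x) / (1/5))
           = Σ P(x) log₂(P(x)) + log₂(5)
           = log₂(5) - H(P)

H(P) = -Σ P(x) log₂(P(x)):
  -P(1)·log₂(P(1)) = -(0.0771)·log₂(0.0771) = 0.28505
  -P(2)·log₂(P(2)) = -(0.3982)·log₂(0.3982) = 0.52898
  -P(3)·log₂(P(3)) = -(0.367)·log₂(0.367) = 0.53074
  -P(4)·log₂(P(4)) = -(0.141)·log₂(0.141) = 0.39850
  -P(5)·log₂(P(5)) = -(0.0167)·log₂(0.0167) = 0.09860
H(P) = 0.28505 + 0.52898 + 0.53074 + 0.39850 + 0.09860 = 1.84187 bits

log₂(5) = 2.32193 bits

D_KL(P||U) = 2.32193 - 1.84187 = 0.48006 ≈ 0.4801 bits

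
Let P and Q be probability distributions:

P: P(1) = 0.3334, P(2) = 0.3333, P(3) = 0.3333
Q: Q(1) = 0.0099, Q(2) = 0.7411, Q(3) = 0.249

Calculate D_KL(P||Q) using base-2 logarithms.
1.4475 bits

D_KL(P||Q) = Σ P(x) log₂(P(x)/Q(x))

Computing term by term:
  P(1)·log₂(P(1)/Q(1)) = 0.3334·log₂(0.3334/0.0099) = 1.69157
  P(2)·log₂(P(2)/Q(2)) = 0.3333·log₂(0.3333/0.7411) = -0.38424
  P(3)·log₂(P(3)/Q(3)) = 0.3333·log₂(0.3333/0.249) = 0.14021

D_KL(P||Q) = 1.69157 - 0.38424 + 0.14021 = 1.44754 ≈ 1.4475 bits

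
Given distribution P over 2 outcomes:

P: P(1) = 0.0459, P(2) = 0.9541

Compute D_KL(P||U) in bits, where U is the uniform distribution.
0.7313 bits

U(i) = 1/2 for all i

D_KL(P||U) = Σ P(x) log₂(P(x) / (1/2))
           = Σ P(x) log₂(P(x)) + log₂(2)
           = log₂(2) - H(P)

H(P) = -Σ P(x) log₂(P(x)):
  -P(1)·log₂(P(1)) = -(0.0459)·log₂(0.0459) = 0.20404
  -P(2)·log₂(P(2)) = -(0.9541)·log₂(0.9541) = 0.06468
H(P) = 0.20404 + 0.06468 = 0.26872 bits

log₂(2) = 1.00000 bits

D_KL(P||U) = 1.00000 - 0.26872 = 0.73128 ≈ 0.7313 bits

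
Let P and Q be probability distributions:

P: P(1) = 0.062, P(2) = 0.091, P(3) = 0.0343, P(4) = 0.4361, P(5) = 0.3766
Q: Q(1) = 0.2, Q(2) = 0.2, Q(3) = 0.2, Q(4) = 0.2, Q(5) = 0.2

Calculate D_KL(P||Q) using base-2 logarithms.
0.5389 bits

D_KL(P||Q) = Σ P(x) log₂(P(x)/Q(x))

Computing term by term:
  P(1)·log₂(P(1)/Q(1)) = 0.062·log₂(0.062/0.2) = -0.10476
  P(2)·log₂(P(2)/Q(2)) = 0.091·log₂(0.091/0.2) = -0.10338
  P(3)·log₂(P(3)/Q(3)) = 0.0343·log₂(0.0343/0.2) = -0.08725
  P(4)·log₂(P(4)/Q(4)) = 0.4361·log₂(0.4361/0.2) = 0.49046
  P(5)·log₂(P(5)/Q(5)) = 0.3766·log₂(0.3766/0.2) = 0.34385

D_KL(P||Q) = -0.10476 - 0.10338 - 0.08725 + 0.49046 + 0.34385 = 0.53892 ≈ 0.5389 bits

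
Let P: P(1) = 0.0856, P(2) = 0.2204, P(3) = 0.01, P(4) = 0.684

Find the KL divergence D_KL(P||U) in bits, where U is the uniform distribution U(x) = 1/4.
0.7743 bits

U(i) = 1/4 for all i

D_KL(P||U) = Σ P(x) log₂(P(x) / (1/4))
           = Σ P(x) log₂(P(x)) + log₂(4)
           = log₂(4) - H(P)

H(P) = -Σ P(x) log₂(P(x)):
  -P(1)·log₂(P(1)) = -(0.0856)·log₂(0.0856) = 0.30356
  -P(2)·log₂(P(2)) = -(0.2204)·log₂(0.2204) = 0.48087
  -P(3)·log₂(P(3)) = -(0.01)·log₂(0.01) = 0.06644
  -P(4)·log₂(P(4)) = -(0.684)·log₂(0.684) = 0.37479
H(P) = 0.30356 + 0.48087 + 0.06644 + 0.37479 = 1.22566 bits

log₂(4) = 2.00000 bits

D_KL(P||U) = 2.00000 - 1.22566 = 0.77434 ≈ 0.7743 bits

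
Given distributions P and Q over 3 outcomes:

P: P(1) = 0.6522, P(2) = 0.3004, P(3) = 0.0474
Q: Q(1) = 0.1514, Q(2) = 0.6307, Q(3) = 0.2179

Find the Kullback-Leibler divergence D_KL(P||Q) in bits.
0.9484 bits

D_KL(P||Q) = Σ P(x) log₂(P(x)/Q(x))

Computing term by term:
  P(1)·log₂(P(1)/Q(1)) = 0.6522·log₂(0.6522/0.1514) = 1.37415
  P(2)·log₂(P(2)/Q(2)) = 0.3004·log₂(0.3004/0.6307) = -0.32145
  P(3)·log₂(P(3)/Q(3)) = 0.0474·log₂(0.0474/0.2179) = -0.10431

D_KL(P||Q) = 1.37415 - 0.32145 - 0.10431 = 0.94839 ≈ 0.9484 bits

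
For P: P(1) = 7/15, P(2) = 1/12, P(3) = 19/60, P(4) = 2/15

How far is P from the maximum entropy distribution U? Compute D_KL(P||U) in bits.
0.2752 bits

U(i) = 1/4 for all i

D_KL(P||U) = Σ P(x) log₂(P(x) / (1/4))
           = Σ P(x) log₂(P(x)) + log₂(4)
           = log₂(4) - H(P)

H(P) = -Σ P(x) log₂(P(x)):
  -P(1)·log₂(P(1)) = -(7/15)·log₂(7/15) = 0.51312
  -P(2)·log₂(P(2)) = -(1/12)·log₂(1/12) = 0.29875
  -P(3)·log₂(P(3)) = -(19/60)·log₂(19/60) = 0.52534
  -P(4)·log₂(P(4)) = -(2/15)·log₂(2/15) = 0.38759
H(P) = 0.51312 + 0.29875 + 0.52534 + 0.38759 = 1.72480 bits

log₂(4) = 2.00000 bits

D_KL(P||U) = 2.00000 - 1.72480 = 0.27520 ≈ 0.2752 bits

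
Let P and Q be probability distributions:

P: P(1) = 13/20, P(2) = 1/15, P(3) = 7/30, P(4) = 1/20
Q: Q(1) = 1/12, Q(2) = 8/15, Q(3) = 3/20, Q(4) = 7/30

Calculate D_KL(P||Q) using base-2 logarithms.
1.7639 bits

D_KL(P||Q) = Σ P(x) log₂(P(x)/Q(x))

Computing term by term:
  P(1)·log₂(P(1)/Q(1)) = (13/20)·log₂((13/20)/(1/12)) = 1.92626
  P(2)·log₂(P(2)/Q(2)) = (1/15)·log₂((1/15)/(8/15)) = -0.20000
  P(3)·log₂(P(3)/Q(3)) = (7/30)·log₂((7/30)/(3/20)) = 0.14873
  P(4)·log₂(P(4)/Q(4)) = (1/20)·log₂((1/20)/(7/30)) = -0.11112

D_KL(P||Q) = 1.92626 - 0.20000 + 0.14873 - 0.11112 = 1.76387 ≈ 1.7639 bits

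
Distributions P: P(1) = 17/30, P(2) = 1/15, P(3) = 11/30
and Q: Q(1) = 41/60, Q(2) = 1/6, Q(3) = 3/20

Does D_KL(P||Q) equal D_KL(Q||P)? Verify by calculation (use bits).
D_KL(P||Q) = 0.2316 bits, D_KL(Q||P) = 0.2115 bits. No — D_KL(P||Q) ≠ D_KL(Q||P) for this pair.

D_KL(P||Q) = Σ P(x) log₂(P(x)/Q(x))

Computing term by term:
  P(1)·log₂(P(1)/Q(1)) = (17/30)·log₂((17/30)/(41/60)) = -0.15305
  P(2)·log₂(P(2)/Q(2)) = (1/15)·log₂((1/15)/(1/6)) = -0.08813
  P(3)·log₂(P(3)/Q(3)) = (11/30)·log₂((11/30)/(3/20)) = 0.47282

D_KL(P||Q) = -0.15305 - 0.08813 + 0.47282 = 0.23164 ≈ 0.2316 bits

D_KL(Q||P) = Σ Q(x) log₂(Q(x)/P(x))

Computing term by term:
  Q(1)·log₂(Q(1)/P(1)) = (41/60)·log₂((41/60)/(17/30)) = 0.18456
  Q(2)·log₂(Q(2)/P(2)) = (1/6)·log₂((1/6)/(1/15)) = 0.22032
  Q(3)·log₂(Q(3)/P(3)) = (3/20)·log₂((3/20)/(11/30)) = -0.19343

D_KL(Q||P) = 0.18456 + 0.22032 - 0.19343 = 0.21145 ≈ 0.2115 bits

These are NOT equal (difference: 0.0201 bits). KL divergence is asymmetric: D_KL(P||Q) ≠ D_KL(Q||P) in general.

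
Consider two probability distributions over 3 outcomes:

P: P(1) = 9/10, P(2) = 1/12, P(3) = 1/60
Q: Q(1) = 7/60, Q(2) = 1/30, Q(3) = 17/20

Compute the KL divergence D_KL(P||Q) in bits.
2.6684 bits

D_KL(P||Q) = Σ P(x) log₂(P(x)/Q(x))

Computing term by term:
  P(1)·log₂(P(1)/Q(1)) = (9/10)·log₂((9/10)/(7/60)) = 2.65278
  P(2)·log₂(P(2)/Q(2)) = (1/12)·log₂((1/12)/(1/30)) = 0.11016
  P(3)·log₂(P(3)/Q(3)) = (1/60)·log₂((1/60)/(17/20)) = -0.09454

D_KL(P||Q) = 2.65278 + 0.11016 - 0.09454 = 2.66840 ≈ 2.6684 bits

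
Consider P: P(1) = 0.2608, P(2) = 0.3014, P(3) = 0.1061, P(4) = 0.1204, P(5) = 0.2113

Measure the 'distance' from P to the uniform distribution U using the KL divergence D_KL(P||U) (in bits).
0.1098 bits

U(i) = 1/5 for all i

D_KL(P||U) = Σ P(x) log₂(P(x) / (1/5))
           = Σ P(x) log₂(P(x)) + log₂(5)
           = log₂(5) - H(P)

H(P) = -Σ P(x) log₂(P(x)):
  -P(1)·log₂(P(1)) = -(0.2608)·log₂(0.2608) = 0.50569
  -P(2)·log₂(P(2)) = -(0.3014)·log₂(0.3014) = 0.52150
  -P(3)·log₂(P(3)) = -(0.1061)·log₂(0.1061) = 0.34339
  -P(4)·log₂(P(4)) = -(0.1204)·log₂(0.1204) = 0.36771
  -P(5)·log₂(P(5)) = -(0.2113)·log₂(0.2113) = 0.47387
H(P) = 0.50569 + 0.52150 + 0.34339 + 0.36771 + 0.47387 = 2.21216 bits

log₂(5) = 2.32193 bits

D_KL(P||U) = 2.32193 - 2.21216 = 0.10977 ≈ 0.1098 bits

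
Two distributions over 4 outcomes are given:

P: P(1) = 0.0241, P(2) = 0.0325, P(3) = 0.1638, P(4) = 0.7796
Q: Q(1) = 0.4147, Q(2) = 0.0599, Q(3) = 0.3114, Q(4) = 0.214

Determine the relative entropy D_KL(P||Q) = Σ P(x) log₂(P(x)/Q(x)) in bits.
1.1746 bits

D_KL(P||Q) = Σ P(x) log₂(P(x)/Q(x))

Computing term by term:
  P(1)·log₂(P(1)/Q(1)) = 0.0241·log₂(0.0241/0.4147) = -0.09893
  P(2)·log₂(P(2)/Q(2)) = 0.0325·log₂(0.0325/0.0599) = -0.02867
  P(3)·log₂(P(3)/Q(3)) = 0.1638·log₂(0.1638/0.3114) = -0.15182
  P(4)·log₂(P(4)/Q(4)) = 0.7796·log₂(0.7796/0.214) = 1.45405

D_KL(P||Q) = -0.09893 - 0.02867 - 0.15182 + 1.45405 = 1.17463 ≈ 1.1746 bits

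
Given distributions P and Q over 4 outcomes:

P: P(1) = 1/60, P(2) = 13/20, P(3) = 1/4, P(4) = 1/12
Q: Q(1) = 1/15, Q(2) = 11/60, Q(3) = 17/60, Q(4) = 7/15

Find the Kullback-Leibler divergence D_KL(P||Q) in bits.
0.9013 bits

D_KL(P||Q) = Σ P(x) log₂(P(x)/Q(x))

Computing term by term:
  P(1)·log₂(P(1)/Q(1)) = (1/60)·log₂((1/60)/(1/15)) = -0.03333
  P(2)·log₂(P(2)/Q(2)) = (13/20)·log₂((13/20)/(11/60)) = 1.18688
  P(3)·log₂(P(3)/Q(3)) = (1/4)·log₂((1/4)/(17/60)) = -0.04514
  P(4)·log₂(P(4)/Q(4)) = (1/12)·log₂((1/12)/(7/15)) = -0.20712

D_KL(P||Q) = -0.03333 + 1.18688 - 0.04514 - 0.20712 = 0.90129 ≈ 0.9013 bits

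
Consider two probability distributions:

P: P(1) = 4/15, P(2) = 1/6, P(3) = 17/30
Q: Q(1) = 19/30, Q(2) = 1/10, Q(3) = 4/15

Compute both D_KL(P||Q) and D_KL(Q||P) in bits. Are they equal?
D_KL(P||Q) = 0.4063 bits, D_KL(Q||P) = 0.4267 bits. No, they are not equal.

D_KL(P||Q) = Σ P(x) log₂(P(x)/Q(x))

Computing term by term:
  P(1)·log₂(P(1)/Q(1)) = (4/15)·log₂((4/15)/(19/30)) = -0.33278
  P(2)·log₂(P(2)/Q(2)) = (1/6)·log₂((1/6)/(1/10)) = 0.12283
  P(3)·log₂(P(3)/Q(3)) = (17/30)·log₂((17/30)/(4/15)) = 0.61623

D_KL(P||Q) = -0.33278 + 0.12283 + 0.61623 = 0.40628 ≈ 0.4063 bits

D_KL(Q||P) = Σ Q(x) log₂(Q(x)/P(x))

Computing term by term:
  Q(1)·log₂(Q(1)/P(1)) = (19/30)·log₂((19/30)/(4/15)) = 0.79035
  Q(2)·log₂(Q(2)/P(2)) = (1/10)·log₂((1/10)/(1/6)) = -0.07370
  Q(3)·log₂(Q(3)/P(3)) = (4/15)·log₂((4/15)/(17/30)) = -0.28999

D_KL(Q||P) = 0.79035 - 0.07370 - 0.28999 = 0.42666 ≈ 0.4267 bits

These are NOT equal (difference: 0.0204 bits). KL divergence is asymmetric: D_KL(P||Q) ≠ D_KL(Q||P) in general.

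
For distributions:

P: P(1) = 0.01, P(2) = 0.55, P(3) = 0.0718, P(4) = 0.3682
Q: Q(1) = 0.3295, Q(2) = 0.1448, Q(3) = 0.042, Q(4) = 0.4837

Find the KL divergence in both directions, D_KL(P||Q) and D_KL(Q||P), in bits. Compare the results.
D_KL(P||Q) = 0.9191 bits, D_KL(Q||P) = 1.5405 bits. D_KL(Q||P) is larger than D_KL(P||Q) by 0.6214 bits; the two directions differ.

D_KL(P||Q) = Σ P(x) log₂(P(x)/Q(x))

Computing term by term:
  P(1)·log₂(P(1)/Q(1)) = 0.01·log₂(0.01/0.3295) = -0.05042
  P(2)·log₂(P(2)/Q(2)) = 0.55·log₂(0.55/0.1448) = 1.05895
  P(3)·log₂(P(3)/Q(3)) = 0.0718·log₂(0.0718/0.042) = 0.05554
  P(4)·log₂(P(4)/Q(4)) = 0.3682·log₂(0.3682/0.4837) = -0.14493

D_KL(P||Q) = -0.05042 + 1.05895 + 0.05554 - 0.14493 = 0.91914 ≈ 0.9191 bits

D_KL(Q||P) = Σ Q(x) log₂(Q(x)/P(x))

Computing term by term:
  Q(1)·log₂(Q(1)/P(1)) = 0.3295·log₂(0.3295/0.01) = 1.66141
  Q(2)·log₂(Q(2)/P(2)) = 0.1448·log₂(0.1448/0.55) = -0.27879
  Q(3)·log₂(Q(3)/P(3)) = 0.042·log₂(0.042/0.0718) = -0.03249
  Q(4)·log₂(Q(4)/P(4)) = 0.4837·log₂(0.4837/0.3682) = 0.19040

D_KL(Q||P) = 1.66141 - 0.27879 - 0.03249 + 0.19040 = 1.54053 ≈ 1.5405 bits

These are NOT equal (difference: 0.6214 bits). KL divergence is asymmetric: D_KL(P||Q) ≠ D_KL(Q||P) in general.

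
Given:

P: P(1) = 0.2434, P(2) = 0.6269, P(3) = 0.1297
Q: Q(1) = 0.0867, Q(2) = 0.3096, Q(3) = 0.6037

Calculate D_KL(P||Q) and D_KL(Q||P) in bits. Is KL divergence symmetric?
D_KL(P||Q) = 0.7128 bits, D_KL(Q||P) = 0.8952 bits. No, KL divergence is not symmetric.

D_KL(P||Q) = Σ P(x) log₂(P(x)/Q(x))

Computing term by term:
  P(1)·log₂(P(1)/Q(1)) = 0.2434·log₂(0.2434/0.0867) = 0.36248
  P(2)·log₂(P(2)/Q(2)) = 0.6269·log₂(0.6269/0.3096) = 0.63808
  P(3)·log₂(P(3)/Q(3)) = 0.1297·log₂(0.1297/0.6037) = -0.28776

D_KL(P||Q) = 0.36248 + 0.63808 - 0.28776 = 0.71280 ≈ 0.7128 bits

D_KL(Q||P) = Σ Q(x) log₂(Q(x)/P(x))

Computing term by term:
  Q(1)·log₂(Q(1)/P(1)) = 0.0867·log₂(0.0867/0.2434) = -0.12912
  Q(2)·log₂(Q(2)/P(2)) = 0.3096·log₂(0.3096/0.6269) = -0.31512
  Q(3)·log₂(Q(3)/P(3)) = 0.6037·log₂(0.6037/0.1297) = 1.33940

D_KL(Q||P) = -0.12912 - 0.31512 + 1.33940 = 0.89516 ≈ 0.8952 bits

These are NOT equal (difference: 0.1824 bits). KL divergence is asymmetric: D_KL(P||Q) ≠ D_KL(Q||P) in general.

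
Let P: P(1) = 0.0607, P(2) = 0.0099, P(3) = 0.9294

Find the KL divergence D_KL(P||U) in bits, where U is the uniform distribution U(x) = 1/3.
1.1755 bits

U(i) = 1/3 for all i

D_KL(P||U) = Σ P(x) log₂(P(x) / (1/3))
           = Σ P(x) log₂(P(x)) + log₂(3)
           = log₂(3) - H(P)

H(P) = -Σ P(x) log₂(P(x)):
  -P(1)·log₂(P(1)) = -(0.0607)·log₂(0.0607) = 0.24536
  -P(2)·log₂(P(2)) = -(0.0099)·log₂(0.0099) = 0.06592
  -P(3)·log₂(P(3)) = -(0.9294)·log₂(0.9294) = 0.09817
H(P) = 0.24536 + 0.06592 + 0.09817 = 0.40945 bits

log₂(3) = 1.58496 bits

D_KL(P||U) = 1.58496 - 0.40945 = 1.17551 ≈ 1.1755 bits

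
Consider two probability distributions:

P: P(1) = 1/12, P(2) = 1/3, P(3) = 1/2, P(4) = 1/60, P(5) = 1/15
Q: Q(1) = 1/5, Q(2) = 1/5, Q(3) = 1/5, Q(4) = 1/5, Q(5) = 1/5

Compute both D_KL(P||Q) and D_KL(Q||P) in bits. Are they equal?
D_KL(P||Q) = 0.6360 bits, D_KL(Q||P) = 0.8748 bits. No, they are not equal.

D_KL(P||Q) = Σ P(x) log₂(P(x)/Q(x))

Computing term by term:
  P(1)·log₂(P(1)/Q(1)) = (1/12)·log₂((1/12)/(1/5)) = -0.10525
  P(2)·log₂(P(2)/Q(2)) = (1/3)·log₂((1/3)/(1/5)) = 0.24566
  P(3)·log₂(P(3)/Q(3)) = (1/2)·log₂((1/2)/(1/5)) = 0.66096
  P(4)·log₂(P(4)/Q(4)) = (1/60)·log₂((1/60)/(1/5)) = -0.05975
  P(5)·log₂(P(5)/Q(5)) = (1/15)·log₂((1/15)/(1/5)) = -0.10566

D_KL(P||Q) = -0.10525 + 0.24566 + 0.66096 - 0.05975 - 0.10566 = 0.63596 ≈ 0.6360 bits

D_KL(Q||P) = Σ Q(x) log₂(Q(x)/P(x))

Computing term by term:
  Q(1)·log₂(Q(1)/P(1)) = (1/5)·log₂((1/5)/(1/12)) = 0.25261
  Q(2)·log₂(Q(2)/P(2)) = (1/5)·log₂((1/5)/(1/3)) = -0.14739
  Q(3)·log₂(Q(3)/P(3)) = (1/5)·log₂((1/5)/(1/2)) = -0.26439
  Q(4)·log₂(Q(4)/P(4)) = (1/5)·log₂((1/5)/(1/60)) = 0.71699
  Q(5)·log₂(Q(5)/P(5)) = (1/5)·log₂((1/5)/(1/15)) = 0.31699

D_KL(Q||P) = 0.25261 - 0.14739 - 0.26439 + 0.71699 + 0.31699 = 0.87481 ≈ 0.8748 bits

These are NOT equal (difference: 0.2388 bits). KL divergence is asymmetric: D_KL(P||Q) ≠ D_KL(Q||P) in general.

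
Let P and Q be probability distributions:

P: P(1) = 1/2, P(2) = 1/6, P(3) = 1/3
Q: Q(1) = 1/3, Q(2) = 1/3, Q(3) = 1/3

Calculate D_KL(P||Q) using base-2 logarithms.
0.1258 bits

D_KL(P||Q) = Σ P(x) log₂(P(x)/Q(x))

Computing term by term:
  P(1)·log₂(P(1)/Q(1)) = (1/2)·log₂((1/2)/(1/3)) = 0.29248
  P(2)·log₂(P(2)/Q(2)) = (1/6)·log₂((1/6)/(1/3)) = -0.16667
  P(3)·log₂(P(3)/Q(3)) = (1/3)·log₂((1/3)/(1/3)) = 0.00000

D_KL(P||Q) = 0.29248 - 0.16667 + 0.00000 = 0.12581 ≈ 0.1258 bits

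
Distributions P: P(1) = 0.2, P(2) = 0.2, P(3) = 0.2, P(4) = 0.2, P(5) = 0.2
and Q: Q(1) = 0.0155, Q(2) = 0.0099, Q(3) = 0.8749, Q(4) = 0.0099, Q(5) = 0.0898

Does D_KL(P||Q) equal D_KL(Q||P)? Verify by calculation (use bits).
D_KL(P||Q) = 2.2777 bits, D_KL(Q||P) = 1.6160 bits. No — D_KL(P||Q) ≠ D_KL(Q||P) for this pair.

D_KL(P||Q) = Σ P(x) log₂(P(x)/Q(x))

Computing term by term:
  P(1)·log₂(P(1)/Q(1)) = 0.2·log₂(0.2/0.0155) = 0.73793
  P(2)·log₂(P(2)/Q(2)) = 0.2·log₂(0.2/0.0099) = 0.86729
  P(3)·log₂(P(3)/Q(3)) = 0.2·log₂(0.2/0.8749) = -0.42582
  P(4)·log₂(P(4)/Q(4)) = 0.2·log₂(0.2/0.0099) = 0.86729
  P(5)·log₂(P(5)/Q(5)) = 0.2·log₂(0.2/0.0898) = 0.23104

D_KL(P||Q) = 0.73793 + 0.86729 - 0.42582 + 0.86729 + 0.23104 = 2.27773 ≈ 2.2777 bits

D_KL(Q||P) = Σ Q(x) log₂(Q(x)/P(x))

Computing term by term:
  Q(1)·log₂(Q(1)/P(1)) = 0.0155·log₂(0.0155/0.2) = -0.05719
  Q(2)·log₂(Q(2)/P(2)) = 0.0099·log₂(0.0099/0.2) = -0.04293
  Q(3)·log₂(Q(3)/P(3)) = 0.8749·log₂(0.8749/0.2) = 1.86277
  Q(4)·log₂(Q(4)/P(4)) = 0.0099·log₂(0.0099/0.2) = -0.04293
  Q(5)·log₂(Q(5)/P(5)) = 0.0898·log₂(0.0898/0.2) = -0.10374

D_KL(Q||P) = -0.05719 - 0.04293 + 1.86277 - 0.04293 - 0.10374 = 1.61598 ≈ 1.6160 bits

These are NOT equal (difference: 0.6617 bits). KL divergence is asymmetric: D_KL(P||Q) ≠ D_KL(Q||P) in general.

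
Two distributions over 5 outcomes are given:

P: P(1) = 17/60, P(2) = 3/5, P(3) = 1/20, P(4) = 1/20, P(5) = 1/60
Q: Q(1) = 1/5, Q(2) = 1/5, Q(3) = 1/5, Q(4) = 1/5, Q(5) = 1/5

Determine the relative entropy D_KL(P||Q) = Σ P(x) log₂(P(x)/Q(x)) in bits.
0.8336 bits

D_KL(P||Q) = Σ P(x) log₂(P(x)/Q(x))

Computing term by term:
  P(1)·log₂(P(1)/Q(1)) = (17/60)·log₂((17/60)/(1/5)) = 0.14238
  P(2)·log₂(P(2)/Q(2)) = (3/5)·log₂((3/5)/(1/5)) = 0.95098
  P(3)·log₂(P(3)/Q(3)) = (1/20)·log₂((1/20)/(1/5)) = -0.10000
  P(4)·log₂(P(4)/Q(4)) = (1/20)·log₂((1/20)/(1/5)) = -0.10000
  P(5)·log₂(P(5)/Q(5)) = (1/60)·log₂((1/60)/(1/5)) = -0.05975

D_KL(P||Q) = 0.14238 + 0.95098 - 0.10000 - 0.10000 - 0.05975 = 0.83361 ≈ 0.8336 bits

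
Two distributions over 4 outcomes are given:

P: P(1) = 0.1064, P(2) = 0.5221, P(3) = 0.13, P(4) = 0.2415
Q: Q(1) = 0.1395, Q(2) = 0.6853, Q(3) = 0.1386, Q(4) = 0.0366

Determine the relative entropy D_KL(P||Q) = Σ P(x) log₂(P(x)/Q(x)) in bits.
0.3989 bits

D_KL(P||Q) = Σ P(x) log₂(P(x)/Q(x))

Computing term by term:
  P(1)·log₂(P(1)/Q(1)) = 0.1064·log₂(0.1064/0.1395) = -0.04158
  P(2)·log₂(P(2)/Q(2)) = 0.5221·log₂(0.5221/0.6853) = -0.20488
  P(3)·log₂(P(3)/Q(3)) = 0.13·log₂(0.13/0.1386) = -0.01201
  P(4)·log₂(P(4)/Q(4)) = 0.2415·log₂(0.2415/0.0366) = 0.65739

D_KL(P||Q) = -0.04158 - 0.20488 - 0.01201 + 0.65739 = 0.39892 ≈ 0.3989 bits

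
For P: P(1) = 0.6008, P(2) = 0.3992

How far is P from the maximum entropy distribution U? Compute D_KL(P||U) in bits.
0.0295 bits

U(i) = 1/2 for all i

D_KL(P||U) = Σ P(x) log₂(P(x) / (1/2))
           = Σ P(x) log₂(P(x)) + log₂(2)
           = log₂(2) - H(P)

H(P) = -Σ P(x) log₂(P(x)):
  -P(1)·log₂(P(1)) = -(0.6008)·log₂(0.6008) = 0.44161
  -P(2)·log₂(P(2)) = -(0.3992)·log₂(0.3992) = 0.52887
H(P) = 0.44161 + 0.52887 = 0.97048 bits

log₂(2) = 1.00000 bits

D_KL(P||U) = 1.00000 - 0.97048 = 0.02952 ≈ 0.0295 bits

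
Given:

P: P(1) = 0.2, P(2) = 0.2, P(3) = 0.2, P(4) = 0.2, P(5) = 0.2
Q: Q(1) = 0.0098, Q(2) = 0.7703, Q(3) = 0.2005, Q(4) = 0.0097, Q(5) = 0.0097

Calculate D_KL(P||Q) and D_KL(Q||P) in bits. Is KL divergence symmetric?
D_KL(P||Q) = 2.2268 bits, D_KL(Q||P) = 1.3719 bits. No, KL divergence is not symmetric.

D_KL(P||Q) = Σ P(x) log₂(P(x)/Q(x))

Computing term by term:
  P(1)·log₂(P(1)/Q(1)) = 0.2·log₂(0.2/0.0098) = 0.87021
  P(2)·log₂(P(2)/Q(2)) = 0.2·log₂(0.2/0.7703) = -0.38908
  P(3)·log₂(P(3)/Q(3)) = 0.2·log₂(0.2/0.2005) = -0.00072
  P(4)·log₂(P(4)/Q(4)) = 0.2·log₂(0.2/0.0097) = 0.87317
  P(5)·log₂(P(5)/Q(5)) = 0.2·log₂(0.2/0.0097) = 0.87317

D_KL(P||Q) = 0.87021 - 0.38908 - 0.00072 + 0.87317 + 0.87317 = 2.22675 ≈ 2.2268 bits

D_KL(Q||P) = Σ Q(x) log₂(Q(x)/P(x))

Computing term by term:
  Q(1)·log₂(Q(1)/P(1)) = 0.0098·log₂(0.0098/0.2) = -0.04264
  Q(2)·log₂(Q(2)/P(2)) = 0.7703·log₂(0.7703/0.2) = 1.49856
  Q(3)·log₂(Q(3)/P(3)) = 0.2005·log₂(0.2005/0.2) = 0.00072
  Q(4)·log₂(Q(4)/P(4)) = 0.0097·log₂(0.0097/0.2) = -0.04235
  Q(5)·log₂(Q(5)/P(5)) = 0.0097·log₂(0.0097/0.2) = -0.04235

D_KL(Q||P) = -0.04264 + 1.49856 + 0.00072 - 0.04235 - 0.04235 = 1.37194 ≈ 1.3719 bits

These are NOT equal (difference: 0.8549 bits). KL divergence is asymmetric: D_KL(P||Q) ≠ D_KL(Q||P) in general.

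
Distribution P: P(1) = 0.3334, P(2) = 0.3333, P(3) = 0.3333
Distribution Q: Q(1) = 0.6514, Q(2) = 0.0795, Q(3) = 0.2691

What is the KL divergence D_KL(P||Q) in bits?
0.4699 bits

D_KL(P||Q) = Σ P(x) log₂(P(x)/Q(x))

Computing term by term:
  P(1)·log₂(P(1)/Q(1)) = 0.3334·log₂(0.3334/0.6514) = -0.32216
  P(2)·log₂(P(2)/Q(2)) = 0.3333·log₂(0.3333/0.0795) = 0.68920
  P(3)·log₂(P(3)/Q(3)) = 0.3333·log₂(0.3333/0.2691) = 0.10288

D_KL(P||Q) = -0.32216 + 0.68920 + 0.10288 = 0.46992 ≈ 0.4699 bits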